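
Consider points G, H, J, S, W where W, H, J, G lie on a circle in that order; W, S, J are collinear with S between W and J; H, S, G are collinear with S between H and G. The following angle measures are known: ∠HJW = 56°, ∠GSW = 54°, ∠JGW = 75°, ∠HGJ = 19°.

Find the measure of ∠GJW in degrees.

∠GJW = 35°

1. ∠HGW = 56°  [same arc WH]
2. ∠GWJ = 70°  [△WSG]
3. ∠GJW = 35°  [△WJG]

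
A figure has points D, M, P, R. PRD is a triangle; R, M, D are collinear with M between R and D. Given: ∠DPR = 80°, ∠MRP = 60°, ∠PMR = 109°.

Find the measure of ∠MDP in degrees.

∠MDP = 40°

1. ∠DRP = 60°  [M on ray RD]
2. ∠PDR = 40°  [△PRD]
3. ∠MDP = 40°  [M on ray DR]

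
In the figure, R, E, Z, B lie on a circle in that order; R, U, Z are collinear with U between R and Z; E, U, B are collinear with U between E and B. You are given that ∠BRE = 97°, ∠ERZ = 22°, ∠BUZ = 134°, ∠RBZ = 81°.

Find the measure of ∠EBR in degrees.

1. ∠EBZ = 22°  [same arc EZ]
2. ∠BUR = 46°  [linear pair at U on RZ]
3. ∠BZR = 24°  [△ZUB]
4. ∠BRZ = 75°  [△RZB]
5. ∠EBR = 59°  [△RUB]

∠EBR = 59°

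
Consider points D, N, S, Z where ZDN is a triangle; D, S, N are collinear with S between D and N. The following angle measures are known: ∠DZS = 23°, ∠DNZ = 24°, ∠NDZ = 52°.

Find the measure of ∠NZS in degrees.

1. ∠SNZ = 24°  [S on ray ND]
2. ∠SDZ = 52°  [S on ray DN]
3. ∠DSZ = 105°  [△ZDS]
4. ∠NSZ = 75°  [linear pair at S on DN]
5. ∠NZS = 81°  [△ZSN]

∠NZS = 81°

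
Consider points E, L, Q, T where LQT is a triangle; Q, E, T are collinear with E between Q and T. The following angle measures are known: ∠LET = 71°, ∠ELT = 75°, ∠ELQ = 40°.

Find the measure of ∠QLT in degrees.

1. ∠ETL = 34°  [△LET]
2. ∠LEQ = 109°  [linear pair at E on QT]
3. ∠EQL = 31°  [△LQE]
4. ∠LTQ = 34°  [E on ray TQ]
5. ∠LQT = 31°  [E on ray QT]
6. ∠QLT = 115°  [△LQT]

∠QLT = 115°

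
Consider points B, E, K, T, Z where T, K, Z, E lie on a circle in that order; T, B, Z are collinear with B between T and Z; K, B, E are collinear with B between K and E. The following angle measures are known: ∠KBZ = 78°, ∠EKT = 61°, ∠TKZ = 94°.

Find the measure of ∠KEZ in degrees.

∠KEZ = 17°

1. ∠EBT = 78°  [vertical angles at B]
2. ∠EZT = 61°  [same arc TE]
3. ∠EBZ = 102°  [linear pair at B on TZ]
4. ∠KEZ = 17°  [△ZBE]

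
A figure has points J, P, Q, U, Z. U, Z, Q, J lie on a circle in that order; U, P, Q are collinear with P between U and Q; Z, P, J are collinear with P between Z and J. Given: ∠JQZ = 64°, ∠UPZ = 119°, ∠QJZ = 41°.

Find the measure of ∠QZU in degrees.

∠QZU = 95°

1. ∠JZQ = 75°  [△ZQJ]
2. ∠QPZ = 61°  [linear pair at P on UQ]
3. ∠QUZ = 41°  [same arc ZQ]
4. ∠UQZ = 44°  [△ZPQ]
5. ∠QZU = 95°  [△UZQ]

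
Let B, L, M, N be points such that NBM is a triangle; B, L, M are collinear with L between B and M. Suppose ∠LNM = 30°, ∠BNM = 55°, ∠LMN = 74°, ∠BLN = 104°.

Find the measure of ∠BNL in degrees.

1. ∠BMN = 74°  [L on ray MB]
2. ∠MBN = 51°  [△NBM]
3. ∠LBN = 51°  [L on ray BM]
4. ∠BNL = 25°  [△NBL]

∠BNL = 25°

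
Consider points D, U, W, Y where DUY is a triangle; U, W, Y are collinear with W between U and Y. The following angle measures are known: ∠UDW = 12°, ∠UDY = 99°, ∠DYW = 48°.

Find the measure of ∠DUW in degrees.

∠DUW = 33°

1. ∠DYU = 48°  [W on ray YU]
2. ∠DUY = 33°  [△DUY]
3. ∠DUW = 33°  [W on ray UY]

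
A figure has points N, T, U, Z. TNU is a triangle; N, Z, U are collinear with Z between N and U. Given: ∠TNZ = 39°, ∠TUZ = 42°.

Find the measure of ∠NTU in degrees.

∠NTU = 99°

1. ∠TNU = 39°  [Z on ray NU]
2. ∠NUT = 42°  [Z on ray UN]
3. ∠NTU = 99°  [△TNU]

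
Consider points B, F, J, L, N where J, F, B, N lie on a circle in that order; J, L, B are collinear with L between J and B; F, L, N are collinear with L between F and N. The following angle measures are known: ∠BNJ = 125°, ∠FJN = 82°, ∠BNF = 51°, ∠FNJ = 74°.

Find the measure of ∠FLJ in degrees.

∠FLJ = 105°

1. ∠JFN = 24°  [△JFN]
2. ∠BJF = 51°  [same arc FB]
3. ∠FLJ = 105°  [△JLF]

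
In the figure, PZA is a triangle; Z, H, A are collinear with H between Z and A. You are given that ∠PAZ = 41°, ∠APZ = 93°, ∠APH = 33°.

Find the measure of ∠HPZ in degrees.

∠HPZ = 60°

1. ∠AZP = 46°  [△PZA]
2. ∠HAP = 41°  [H on ray AZ]
3. ∠AHP = 106°  [△PHA]
4. ∠HZP = 46°  [H on ray ZA]
5. ∠PHZ = 74°  [linear pair at H on ZA]
6. ∠HPZ = 60°  [△PZH]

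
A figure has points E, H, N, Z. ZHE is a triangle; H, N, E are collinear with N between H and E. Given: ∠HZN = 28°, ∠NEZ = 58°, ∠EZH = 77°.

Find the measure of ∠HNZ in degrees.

1. ∠HEZ = 58°  [N on ray EH]
2. ∠EHZ = 45°  [△ZHE]
3. ∠NHZ = 45°  [N on ray HE]
4. ∠HNZ = 107°  [△ZHN]

∠HNZ = 107°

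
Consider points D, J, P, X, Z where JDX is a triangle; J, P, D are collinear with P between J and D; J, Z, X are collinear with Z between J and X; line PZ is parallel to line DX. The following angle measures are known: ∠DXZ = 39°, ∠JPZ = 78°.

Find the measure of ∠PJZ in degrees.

1. ∠DXJ = 39°  [Z on ray XJ]
2. ∠JDX = 78°  [PZ∥DX, corresponding at P]
3. ∠DJX = 63°  [△JDX]
4. ∠PJZ = 63°  [P on JD, Z on JX]

∠PJZ = 63°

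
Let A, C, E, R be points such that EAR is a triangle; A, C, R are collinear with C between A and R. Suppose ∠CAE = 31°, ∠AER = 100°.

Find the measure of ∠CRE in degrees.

∠CRE = 49°

1. ∠EAR = 31°  [C on ray AR]
2. ∠ARE = 49°  [△EAR]
3. ∠CRE = 49°  [C on ray RA]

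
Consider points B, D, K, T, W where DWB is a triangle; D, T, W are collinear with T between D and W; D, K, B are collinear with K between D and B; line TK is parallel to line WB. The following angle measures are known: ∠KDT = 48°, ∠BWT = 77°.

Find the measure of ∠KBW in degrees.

∠KBW = 55°

1. ∠BDW = 48°  [T on DW, K on DB]
2. ∠BWD = 77°  [T on ray WD]
3. ∠DBW = 55°  [△DWB]
4. ∠KBW = 55°  [K on ray BD]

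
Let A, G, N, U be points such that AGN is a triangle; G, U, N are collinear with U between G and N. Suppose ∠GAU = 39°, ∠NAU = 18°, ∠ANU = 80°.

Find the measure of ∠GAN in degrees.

1. ∠AUN = 82°  [△AUN]
2. ∠ANG = 80°  [U on ray NG]
3. ∠AUG = 98°  [linear pair at U on GN]
4. ∠AGU = 43°  [△AGU]
5. ∠AGN = 43°  [U on ray GN]
6. ∠GAN = 57°  [△AGN]

∠GAN = 57°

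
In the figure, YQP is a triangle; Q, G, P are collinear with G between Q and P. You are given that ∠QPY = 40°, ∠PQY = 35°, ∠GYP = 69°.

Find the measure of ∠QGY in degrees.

∠QGY = 109°

1. ∠GPY = 40°  [G on ray PQ]
2. ∠PGY = 71°  [△YGP]
3. ∠QGY = 109°  [linear pair at G on QP]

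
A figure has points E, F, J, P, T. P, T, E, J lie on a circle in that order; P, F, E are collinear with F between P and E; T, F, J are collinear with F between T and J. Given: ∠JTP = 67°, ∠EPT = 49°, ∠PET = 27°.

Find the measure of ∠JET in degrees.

1. ∠PJT = 27°  [same arc PT]
2. ∠JPT = 86°  [△PTJ]
3. ∠JET = 94°  [cyclic PTEJ, opposite ∠P+∠E]

∠JET = 94°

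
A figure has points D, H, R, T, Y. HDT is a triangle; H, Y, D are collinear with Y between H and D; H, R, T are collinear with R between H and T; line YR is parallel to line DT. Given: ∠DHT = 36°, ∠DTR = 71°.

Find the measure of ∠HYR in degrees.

∠HYR = 73°

1. ∠DTH = 71°  [R on ray TH]
2. ∠HDT = 73°  [△HDT]
3. ∠HYR = 73°  [YR∥DT, corresponding at Y]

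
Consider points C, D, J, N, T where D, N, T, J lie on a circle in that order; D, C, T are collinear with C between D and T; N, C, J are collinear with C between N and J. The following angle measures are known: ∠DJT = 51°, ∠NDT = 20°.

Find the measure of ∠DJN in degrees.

∠DJN = 31°

1. ∠DNT = 129°  [cyclic DNTJ, opposite ∠N+∠J]
2. ∠DTN = 31°  [△DNT]
3. ∠DJN = 31°  [same arc DN]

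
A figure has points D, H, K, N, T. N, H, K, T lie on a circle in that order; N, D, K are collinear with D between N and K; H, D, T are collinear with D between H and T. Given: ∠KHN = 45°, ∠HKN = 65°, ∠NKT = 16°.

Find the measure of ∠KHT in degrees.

∠KHT = 29°

1. ∠KTN = 135°  [cyclic NHKT, opposite ∠H+∠T]
2. ∠KNT = 29°  [△NKT]
3. ∠KHT = 29°  [same arc KT]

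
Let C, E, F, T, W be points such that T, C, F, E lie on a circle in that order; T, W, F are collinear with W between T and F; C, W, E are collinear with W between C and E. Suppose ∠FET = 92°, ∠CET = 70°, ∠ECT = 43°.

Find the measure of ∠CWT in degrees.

∠CWT = 115°

1. ∠FCT = 88°  [cyclic TCFE, opposite ∠C+∠E]
2. ∠CFT = 70°  [same arc TC]
3. ∠CTF = 22°  [△TCF]
4. ∠CWT = 115°  [△TWC]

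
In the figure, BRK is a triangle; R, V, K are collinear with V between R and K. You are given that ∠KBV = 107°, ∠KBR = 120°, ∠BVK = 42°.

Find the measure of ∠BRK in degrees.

∠BRK = 29°

1. ∠BKV = 31°  [△BVK]
2. ∠BKR = 31°  [V on ray KR]
3. ∠BRK = 29°  [△BRK]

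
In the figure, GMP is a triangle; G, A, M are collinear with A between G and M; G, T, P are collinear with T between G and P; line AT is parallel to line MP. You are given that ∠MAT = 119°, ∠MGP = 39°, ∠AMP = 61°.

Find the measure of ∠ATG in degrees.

1. ∠GAT = 61°  [linear pair at A on GM]
2. ∠AGT = 39°  [A on GM, T on GP]
3. ∠ATG = 80°  [△GAT]

∠ATG = 80°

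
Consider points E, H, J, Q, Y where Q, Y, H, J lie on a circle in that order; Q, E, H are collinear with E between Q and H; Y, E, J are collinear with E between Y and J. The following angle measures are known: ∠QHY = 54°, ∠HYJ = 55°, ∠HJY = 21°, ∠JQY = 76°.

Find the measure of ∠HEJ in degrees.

1. ∠QJY = 54°  [same arc QY]
2. ∠HQJ = 55°  [same arc HJ]
3. ∠JEQ = 71°  [△QEJ]
4. ∠HEJ = 109°  [linear pair at E on QH]

∠HEJ = 109°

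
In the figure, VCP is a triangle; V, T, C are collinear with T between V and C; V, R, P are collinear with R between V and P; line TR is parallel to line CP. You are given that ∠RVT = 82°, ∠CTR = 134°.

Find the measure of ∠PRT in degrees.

∠PRT = 128°

1. ∠RTV = 46°  [linear pair at T on VC]
2. ∠TRV = 52°  [△VTR]
3. ∠PRT = 128°  [linear pair at R on VP]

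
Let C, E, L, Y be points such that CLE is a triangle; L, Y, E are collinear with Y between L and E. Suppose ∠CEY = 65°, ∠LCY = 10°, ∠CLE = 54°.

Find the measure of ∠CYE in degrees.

∠CYE = 64°

1. ∠CLY = 54°  [Y on ray LE]
2. ∠CYL = 116°  [△CLY]
3. ∠CYE = 64°  [linear pair at Y on LE]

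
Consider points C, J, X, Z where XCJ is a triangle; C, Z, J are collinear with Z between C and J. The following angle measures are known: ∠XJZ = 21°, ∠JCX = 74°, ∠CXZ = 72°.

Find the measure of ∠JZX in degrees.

∠JZX = 146°

1. ∠XCZ = 74°  [Z on ray CJ]
2. ∠CZX = 34°  [△XCZ]
3. ∠JZX = 146°  [linear pair at Z on CJ]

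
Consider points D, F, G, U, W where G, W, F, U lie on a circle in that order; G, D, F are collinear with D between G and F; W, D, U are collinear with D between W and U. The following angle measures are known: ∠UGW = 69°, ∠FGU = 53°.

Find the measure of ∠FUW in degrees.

∠FUW = 16°

1. ∠UFW = 111°  [cyclic GWFU, opposite ∠G+∠F]
2. ∠FWU = 53°  [same arc FU]
3. ∠FUW = 16°  [△WFU]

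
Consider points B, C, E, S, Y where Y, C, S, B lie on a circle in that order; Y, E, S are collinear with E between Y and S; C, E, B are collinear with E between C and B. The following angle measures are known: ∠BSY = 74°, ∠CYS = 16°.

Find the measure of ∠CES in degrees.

1. ∠BCY = 74°  [same arc YB]
2. ∠CEY = 90°  [△YEC]
3. ∠CES = 90°  [linear pair at E on YS]

∠CES = 90°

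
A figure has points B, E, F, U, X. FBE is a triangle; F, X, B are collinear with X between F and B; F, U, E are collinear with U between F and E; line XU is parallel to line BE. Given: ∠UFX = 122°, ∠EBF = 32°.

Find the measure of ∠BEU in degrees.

1. ∠BFE = 122°  [X on FB, U on FE]
2. ∠BEF = 26°  [△FBE]
3. ∠BEU = 26°  [U on ray EF]

∠BEU = 26°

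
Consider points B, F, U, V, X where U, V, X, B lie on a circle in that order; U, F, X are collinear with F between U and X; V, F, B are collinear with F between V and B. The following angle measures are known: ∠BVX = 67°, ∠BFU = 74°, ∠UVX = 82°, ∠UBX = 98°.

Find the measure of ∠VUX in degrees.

∠VUX = 59°

1. ∠BUX = 67°  [same arc XB]
2. ∠VFX = 74°  [vertical angles at F]
3. ∠BXU = 15°  [△UXB]
4. ∠UFV = 106°  [linear pair at F on UX]
5. ∠BVU = 15°  [same arc UB]
6. ∠VUX = 59°  [△UFV]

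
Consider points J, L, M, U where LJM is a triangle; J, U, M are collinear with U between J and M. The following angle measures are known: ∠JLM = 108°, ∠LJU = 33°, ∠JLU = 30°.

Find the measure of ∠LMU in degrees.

1. ∠LJM = 33°  [U on ray JM]
2. ∠JML = 39°  [△LJM]
3. ∠LMU = 39°  [U on ray MJ]

∠LMU = 39°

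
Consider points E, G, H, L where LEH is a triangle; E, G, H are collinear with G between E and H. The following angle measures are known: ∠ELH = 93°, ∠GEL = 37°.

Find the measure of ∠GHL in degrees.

1. ∠HEL = 37°  [G on ray EH]
2. ∠EHL = 50°  [△LEH]
3. ∠GHL = 50°  [G on ray HE]

∠GHL = 50°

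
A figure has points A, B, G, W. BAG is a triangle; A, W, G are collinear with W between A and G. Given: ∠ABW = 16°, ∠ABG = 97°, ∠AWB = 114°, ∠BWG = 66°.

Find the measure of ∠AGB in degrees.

∠AGB = 33°

1. ∠BAW = 50°  [△BAW]
2. ∠BAG = 50°  [W on ray AG]
3. ∠AGB = 33°  [△BAG]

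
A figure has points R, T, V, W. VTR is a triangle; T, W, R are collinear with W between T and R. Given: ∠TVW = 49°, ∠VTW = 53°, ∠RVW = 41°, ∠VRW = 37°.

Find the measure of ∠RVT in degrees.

1. ∠RTV = 53°  [W on ray TR]
2. ∠TRV = 37°  [W on ray RT]
3. ∠RVT = 90°  [△VTR]

∠RVT = 90°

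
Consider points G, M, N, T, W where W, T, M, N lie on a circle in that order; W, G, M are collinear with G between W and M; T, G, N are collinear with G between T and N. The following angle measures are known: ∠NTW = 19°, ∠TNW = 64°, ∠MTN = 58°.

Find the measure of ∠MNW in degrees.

∠MNW = 103°

1. ∠NMW = 19°  [same arc WN]
2. ∠MWN = 58°  [same arc MN]
3. ∠MNW = 103°  [△WMN]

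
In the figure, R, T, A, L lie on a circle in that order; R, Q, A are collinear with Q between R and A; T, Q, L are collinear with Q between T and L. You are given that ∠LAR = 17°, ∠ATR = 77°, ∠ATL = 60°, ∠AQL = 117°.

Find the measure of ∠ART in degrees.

∠ART = 46°

1. ∠LTR = 17°  [same arc RL]
2. ∠RQT = 117°  [vertical angles at Q]
3. ∠ART = 46°  [△RQT]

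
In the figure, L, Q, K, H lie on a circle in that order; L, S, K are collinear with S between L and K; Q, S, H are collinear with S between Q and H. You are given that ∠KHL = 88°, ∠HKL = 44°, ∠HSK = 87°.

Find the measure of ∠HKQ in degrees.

∠HKQ = 83°

1. ∠HLK = 48°  [△LKH]
2. ∠KHQ = 49°  [△KSH]
3. ∠HQK = 48°  [same arc KH]
4. ∠HKQ = 83°  [△QKH]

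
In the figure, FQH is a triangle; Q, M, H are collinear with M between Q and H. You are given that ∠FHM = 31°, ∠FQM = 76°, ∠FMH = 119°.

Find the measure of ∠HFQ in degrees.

∠HFQ = 73°

1. ∠FHQ = 31°  [M on ray HQ]
2. ∠FQH = 76°  [M on ray QH]
3. ∠HFQ = 73°  [△FQH]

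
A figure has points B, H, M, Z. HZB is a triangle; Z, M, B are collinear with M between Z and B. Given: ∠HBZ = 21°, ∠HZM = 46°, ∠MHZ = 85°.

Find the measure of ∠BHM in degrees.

∠BHM = 28°

1. ∠HBM = 21°  [M on ray BZ]
2. ∠HMZ = 49°  [△HZM]
3. ∠BMH = 131°  [linear pair at M on ZB]
4. ∠BHM = 28°  [△HMB]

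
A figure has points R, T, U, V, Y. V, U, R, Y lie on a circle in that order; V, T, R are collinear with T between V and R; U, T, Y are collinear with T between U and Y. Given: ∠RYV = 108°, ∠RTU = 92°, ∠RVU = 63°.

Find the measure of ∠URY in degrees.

1. ∠RUV = 72°  [cyclic VURY, opposite ∠U+∠Y]
2. ∠RYU = 63°  [same arc UR]
3. ∠URV = 45°  [△VUR]
4. ∠RUY = 43°  [△UTR]
5. ∠URY = 74°  [△URY]

∠URY = 74°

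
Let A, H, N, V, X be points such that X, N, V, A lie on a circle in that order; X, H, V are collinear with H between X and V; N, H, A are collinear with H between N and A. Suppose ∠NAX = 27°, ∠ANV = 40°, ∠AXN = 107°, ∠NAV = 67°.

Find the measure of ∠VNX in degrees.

∠VNX = 86°

1. ∠NVX = 27°  [same arc XN]
2. ∠NXV = 67°  [same arc NV]
3. ∠VNX = 86°  [△XNV]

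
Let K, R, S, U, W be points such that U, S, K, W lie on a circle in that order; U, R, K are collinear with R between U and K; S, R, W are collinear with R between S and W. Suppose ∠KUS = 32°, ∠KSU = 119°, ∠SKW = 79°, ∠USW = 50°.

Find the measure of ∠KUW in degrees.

∠KUW = 69°

1. ∠KWU = 61°  [cyclic USKW, opposite ∠S+∠W]
2. ∠UKW = 50°  [same arc UW]
3. ∠KUW = 69°  [△UKW]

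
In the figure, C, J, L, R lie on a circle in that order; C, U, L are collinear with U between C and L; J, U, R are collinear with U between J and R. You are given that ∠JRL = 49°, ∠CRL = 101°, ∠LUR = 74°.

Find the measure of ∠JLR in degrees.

1. ∠CLR = 57°  [△LUR]
2. ∠LCR = 22°  [△CLR]
3. ∠LJR = 22°  [same arc LR]
4. ∠JLR = 109°  [△JLR]

∠JLR = 109°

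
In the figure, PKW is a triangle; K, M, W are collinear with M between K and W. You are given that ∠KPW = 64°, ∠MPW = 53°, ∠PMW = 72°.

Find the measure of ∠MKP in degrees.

∠MKP = 61°

1. ∠MWP = 55°  [△PMW]
2. ∠KWP = 55°  [M on ray WK]
3. ∠PKW = 61°  [△PKW]
4. ∠MKP = 61°  [M on ray KW]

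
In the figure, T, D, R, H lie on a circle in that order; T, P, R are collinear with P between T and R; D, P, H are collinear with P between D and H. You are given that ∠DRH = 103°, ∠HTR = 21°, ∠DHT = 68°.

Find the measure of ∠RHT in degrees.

1. ∠DTH = 77°  [cyclic TDRH, opposite ∠T+∠R]
2. ∠HDT = 35°  [△TDH]
3. ∠HRT = 35°  [same arc TH]
4. ∠RHT = 124°  [△TRH]

∠RHT = 124°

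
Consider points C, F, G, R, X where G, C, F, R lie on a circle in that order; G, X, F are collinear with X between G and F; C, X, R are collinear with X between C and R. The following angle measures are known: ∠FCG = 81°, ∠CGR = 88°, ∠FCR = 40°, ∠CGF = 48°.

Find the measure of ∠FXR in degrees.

∠FXR = 91°

1. ∠FRG = 99°  [cyclic GCFR, opposite ∠C+∠R]
2. ∠CFR = 92°  [cyclic GCFR, opposite ∠G+∠F]
3. ∠FGR = 40°  [same arc FR]
4. ∠CRF = 48°  [△CFR]
5. ∠GFR = 41°  [△GFR]
6. ∠FXR = 91°  [△FXR]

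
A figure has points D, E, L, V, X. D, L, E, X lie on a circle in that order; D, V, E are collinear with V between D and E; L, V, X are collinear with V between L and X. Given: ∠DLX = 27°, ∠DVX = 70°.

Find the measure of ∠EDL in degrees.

∠EDL = 43°

1. ∠DEX = 27°  [same arc DX]
2. ∠EVX = 110°  [linear pair at V on DE]
3. ∠EXL = 43°  [△EVX]
4. ∠EDL = 43°  [same arc LE]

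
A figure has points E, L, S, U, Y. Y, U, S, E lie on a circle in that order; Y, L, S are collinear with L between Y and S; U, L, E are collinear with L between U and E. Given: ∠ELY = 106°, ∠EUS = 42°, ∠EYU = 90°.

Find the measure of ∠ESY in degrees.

∠ESY = 58°

1. ∠ELS = 74°  [linear pair at L on YS]
2. ∠ESU = 90°  [cyclic YUSE, opposite ∠Y+∠S]
3. ∠SEU = 48°  [△USE]
4. ∠ESY = 58°  [△SLE]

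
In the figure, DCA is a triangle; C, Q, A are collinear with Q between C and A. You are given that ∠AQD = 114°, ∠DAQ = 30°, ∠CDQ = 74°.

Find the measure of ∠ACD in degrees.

1. ∠CQD = 66°  [linear pair at Q on CA]
2. ∠DCQ = 40°  [△DCQ]
3. ∠ACD = 40°  [Q on ray CA]

∠ACD = 40°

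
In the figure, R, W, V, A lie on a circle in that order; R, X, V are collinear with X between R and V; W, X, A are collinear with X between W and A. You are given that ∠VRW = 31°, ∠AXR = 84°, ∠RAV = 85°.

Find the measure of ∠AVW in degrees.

∠AVW = 107°

1. ∠VAW = 31°  [same arc WV]
2. ∠VXW = 84°  [vertical angles at X]
3. ∠RWV = 95°  [cyclic RWVA, opposite ∠W+∠A]
4. ∠RVW = 54°  [△RWV]
5. ∠AWV = 42°  [△WXV]
6. ∠AVW = 107°  [△WVA]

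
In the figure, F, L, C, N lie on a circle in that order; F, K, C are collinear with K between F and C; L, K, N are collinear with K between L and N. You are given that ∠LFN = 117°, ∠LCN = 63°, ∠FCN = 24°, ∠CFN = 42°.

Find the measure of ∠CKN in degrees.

1. ∠CLN = 42°  [same arc CN]
2. ∠CNL = 75°  [△LCN]
3. ∠CKN = 81°  [△CKN]

∠CKN = 81°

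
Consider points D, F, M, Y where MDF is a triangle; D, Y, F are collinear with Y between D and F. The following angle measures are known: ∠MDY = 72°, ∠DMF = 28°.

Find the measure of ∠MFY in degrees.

∠MFY = 80°

1. ∠FDM = 72°  [Y on ray DF]
2. ∠DFM = 80°  [△MDF]
3. ∠MFY = 80°  [Y on ray FD]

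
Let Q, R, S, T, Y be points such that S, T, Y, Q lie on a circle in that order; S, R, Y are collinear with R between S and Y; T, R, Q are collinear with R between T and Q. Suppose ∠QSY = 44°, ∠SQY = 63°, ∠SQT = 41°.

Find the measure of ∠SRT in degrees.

∠SRT = 85°

1. ∠QTY = 44°  [same arc YQ]
2. ∠SYT = 41°  [same arc ST]
3. ∠TRY = 95°  [△TRY]
4. ∠SRT = 85°  [linear pair at R on SY]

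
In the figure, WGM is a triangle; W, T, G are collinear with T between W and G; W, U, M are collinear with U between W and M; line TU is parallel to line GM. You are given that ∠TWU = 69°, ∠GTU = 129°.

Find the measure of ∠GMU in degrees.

1. ∠UTW = 51°  [linear pair at T on WG]
2. ∠TUW = 60°  [△WTU]
3. ∠MUT = 120°  [linear pair at U on WM]
4. ∠GMU = 60°  [TU∥GM, co-interior at M–U]

∠GMU = 60°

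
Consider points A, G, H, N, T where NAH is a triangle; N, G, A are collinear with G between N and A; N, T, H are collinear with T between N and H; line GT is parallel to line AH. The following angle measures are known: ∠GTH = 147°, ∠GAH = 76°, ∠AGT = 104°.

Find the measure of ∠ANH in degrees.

1. ∠GTN = 33°  [linear pair at T on NH]
2. ∠HAN = 76°  [G on ray AN]
3. ∠AHN = 33°  [GT∥AH, corresponding at T]
4. ∠ANH = 71°  [△NAH]

∠ANH = 71°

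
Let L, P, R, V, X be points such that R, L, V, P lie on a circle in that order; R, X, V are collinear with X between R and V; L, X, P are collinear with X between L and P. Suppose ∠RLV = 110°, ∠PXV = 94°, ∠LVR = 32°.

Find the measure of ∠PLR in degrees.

1. ∠LRV = 38°  [△RLV]
2. ∠LXR = 94°  [vertical angles at X]
3. ∠PLR = 48°  [△RXL]

∠PLR = 48°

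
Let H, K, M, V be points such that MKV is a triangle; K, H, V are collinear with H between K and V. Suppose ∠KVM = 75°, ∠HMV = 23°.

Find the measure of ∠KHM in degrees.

1. ∠HVM = 75°  [H on ray VK]
2. ∠MHV = 82°  [△MHV]
3. ∠KHM = 98°  [linear pair at H on KV]

∠KHM = 98°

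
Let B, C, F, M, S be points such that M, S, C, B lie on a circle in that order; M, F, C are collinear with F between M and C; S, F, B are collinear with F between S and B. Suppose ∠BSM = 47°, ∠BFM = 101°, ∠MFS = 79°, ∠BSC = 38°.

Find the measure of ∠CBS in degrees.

∠CBS = 54°

1. ∠BCM = 47°  [same arc MB]
2. ∠BFC = 79°  [linear pair at F on MC]
3. ∠CBS = 54°  [△CFB]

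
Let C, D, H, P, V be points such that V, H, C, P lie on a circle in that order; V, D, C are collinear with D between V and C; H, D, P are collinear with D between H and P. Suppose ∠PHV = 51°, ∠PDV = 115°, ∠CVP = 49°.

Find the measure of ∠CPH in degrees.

1. ∠PCV = 51°  [same arc VP]
2. ∠CDP = 65°  [linear pair at D on VC]
3. ∠CPH = 64°  [△CDP]

∠CPH = 64°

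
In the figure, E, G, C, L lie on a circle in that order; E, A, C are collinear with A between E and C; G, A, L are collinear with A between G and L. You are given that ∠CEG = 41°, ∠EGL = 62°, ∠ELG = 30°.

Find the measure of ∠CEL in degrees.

1. ∠EAG = 77°  [△EAG]
2. ∠ECG = 30°  [same arc EG]
3. ∠CAG = 103°  [linear pair at A on EC]
4. ∠CGL = 47°  [△GAC]
5. ∠CEL = 47°  [same arc CL]

∠CEL = 47°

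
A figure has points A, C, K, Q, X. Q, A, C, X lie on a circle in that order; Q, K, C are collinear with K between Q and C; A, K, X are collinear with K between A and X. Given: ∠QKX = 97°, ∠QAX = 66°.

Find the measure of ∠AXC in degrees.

1. ∠CKX = 83°  [linear pair at K on QC]
2. ∠QCX = 66°  [same arc QX]
3. ∠AXC = 31°  [△CKX]

∠AXC = 31°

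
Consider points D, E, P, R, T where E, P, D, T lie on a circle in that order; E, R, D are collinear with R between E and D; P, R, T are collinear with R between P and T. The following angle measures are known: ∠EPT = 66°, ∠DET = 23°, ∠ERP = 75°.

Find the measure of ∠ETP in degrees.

1. ∠DPT = 23°  [same arc DT]
2. ∠DRP = 105°  [linear pair at R on ED]
3. ∠EDP = 52°  [△PRD]
4. ∠ETP = 52°  [same arc EP]

∠ETP = 52°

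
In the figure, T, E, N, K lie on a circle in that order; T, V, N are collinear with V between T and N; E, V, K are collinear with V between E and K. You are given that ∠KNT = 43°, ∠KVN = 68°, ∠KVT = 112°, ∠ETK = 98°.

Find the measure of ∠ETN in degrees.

∠ETN = 69°

1. ∠KET = 43°  [same arc TK]
2. ∠EVT = 68°  [vertical angles at V]
3. ∠ETN = 69°  [△TVE]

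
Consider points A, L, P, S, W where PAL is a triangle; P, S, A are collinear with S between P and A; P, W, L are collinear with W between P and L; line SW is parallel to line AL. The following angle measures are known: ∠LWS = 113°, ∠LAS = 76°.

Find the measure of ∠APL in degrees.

∠APL = 37°

1. ∠PWS = 67°  [linear pair at W on PL]
2. ∠LAP = 76°  [S on ray AP]
3. ∠ALP = 67°  [SW∥AL, corresponding at W]
4. ∠APL = 37°  [△PAL]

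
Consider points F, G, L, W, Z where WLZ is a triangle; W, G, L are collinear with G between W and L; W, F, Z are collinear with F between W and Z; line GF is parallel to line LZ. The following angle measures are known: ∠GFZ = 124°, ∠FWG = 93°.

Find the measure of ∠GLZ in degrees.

∠GLZ = 31°

1. ∠GFW = 56°  [linear pair at F on WZ]
2. ∠FGW = 31°  [△WGF]
3. ∠FGL = 149°  [linear pair at G on WL]
4. ∠GLZ = 31°  [GF∥LZ, co-interior at L–G]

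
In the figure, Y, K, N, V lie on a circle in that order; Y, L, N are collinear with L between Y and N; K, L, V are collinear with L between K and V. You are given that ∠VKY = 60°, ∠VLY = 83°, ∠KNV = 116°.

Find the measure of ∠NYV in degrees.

∠NYV = 41°

1. ∠KYV = 64°  [cyclic YKNV, opposite ∠Y+∠N]
2. ∠KVY = 56°  [△YKV]
3. ∠NYV = 41°  [△YLV]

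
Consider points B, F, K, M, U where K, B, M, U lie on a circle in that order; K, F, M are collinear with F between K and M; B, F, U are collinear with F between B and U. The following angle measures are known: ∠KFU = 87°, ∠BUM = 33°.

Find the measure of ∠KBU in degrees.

1. ∠BFM = 87°  [vertical angles at F]
2. ∠BKM = 33°  [same arc BM]
3. ∠BFK = 93°  [linear pair at F on KM]
4. ∠KBU = 54°  [△KFB]

∠KBU = 54°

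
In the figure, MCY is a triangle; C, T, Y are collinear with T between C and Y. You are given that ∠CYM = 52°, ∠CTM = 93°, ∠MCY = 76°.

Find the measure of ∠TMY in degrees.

1. ∠MYT = 52°  [T on ray YC]
2. ∠MTY = 87°  [linear pair at T on CY]
3. ∠TMY = 41°  [△MTY]

∠TMY = 41°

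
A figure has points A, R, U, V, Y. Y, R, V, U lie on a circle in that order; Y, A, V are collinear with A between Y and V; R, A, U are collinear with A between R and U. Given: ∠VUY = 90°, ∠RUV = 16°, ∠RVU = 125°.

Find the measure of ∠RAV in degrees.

1. ∠VRY = 90°  [cyclic YRVU, opposite ∠R+∠U]
2. ∠RYV = 16°  [same arc RV]
3. ∠URV = 39°  [△RVU]
4. ∠RVY = 74°  [△YRV]
5. ∠RAV = 67°  [△RAV]

∠RAV = 67°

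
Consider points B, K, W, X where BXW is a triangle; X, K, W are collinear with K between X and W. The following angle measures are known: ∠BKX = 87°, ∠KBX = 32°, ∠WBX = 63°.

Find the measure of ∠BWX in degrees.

∠BWX = 56°

1. ∠BXK = 61°  [△BXK]
2. ∠BXW = 61°  [K on ray XW]
3. ∠BWX = 56°  [△BXW]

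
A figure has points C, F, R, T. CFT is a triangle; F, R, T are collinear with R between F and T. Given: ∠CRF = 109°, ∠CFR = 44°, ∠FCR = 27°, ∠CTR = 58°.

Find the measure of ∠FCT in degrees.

∠FCT = 78°

1. ∠CFT = 44°  [R on ray FT]
2. ∠CTF = 58°  [R on ray TF]
3. ∠FCT = 78°  [△CFT]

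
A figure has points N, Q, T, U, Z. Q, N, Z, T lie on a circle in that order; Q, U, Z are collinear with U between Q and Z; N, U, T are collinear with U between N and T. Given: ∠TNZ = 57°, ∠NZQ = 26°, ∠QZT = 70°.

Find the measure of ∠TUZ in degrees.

∠TUZ = 83°

1. ∠TQZ = 57°  [same arc ZT]
2. ∠NTQ = 26°  [same arc QN]
3. ∠QUT = 97°  [△QUT]
4. ∠TUZ = 83°  [linear pair at U on QZ]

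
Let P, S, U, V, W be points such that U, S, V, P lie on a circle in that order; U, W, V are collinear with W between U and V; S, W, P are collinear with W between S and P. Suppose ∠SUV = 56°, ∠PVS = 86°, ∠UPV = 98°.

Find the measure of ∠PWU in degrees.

∠PWU = 100°

1. ∠SPV = 56°  [same arc SV]
2. ∠PSV = 38°  [△SVP]
3. ∠USV = 82°  [cyclic USVP, opposite ∠S+∠P]
4. ∠PUV = 38°  [same arc VP]
5. ∠SVU = 42°  [△USV]
6. ∠SPU = 42°  [same arc US]
7. ∠PWU = 100°  [△UWP]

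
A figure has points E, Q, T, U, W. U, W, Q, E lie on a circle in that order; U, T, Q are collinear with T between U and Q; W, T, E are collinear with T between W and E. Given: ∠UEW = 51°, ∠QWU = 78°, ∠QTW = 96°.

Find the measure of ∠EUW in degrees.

1. ∠UQW = 51°  [same arc UW]
2. ∠QUW = 51°  [△UWQ]
3. ∠UTW = 84°  [linear pair at T on UQ]
4. ∠EWU = 45°  [△UTW]
5. ∠EUW = 84°  [△UWE]

∠EUW = 84°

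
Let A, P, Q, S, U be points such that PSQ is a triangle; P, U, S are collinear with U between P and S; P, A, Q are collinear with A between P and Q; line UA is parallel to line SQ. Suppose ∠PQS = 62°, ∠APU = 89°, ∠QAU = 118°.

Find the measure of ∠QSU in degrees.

∠QSU = 29°

1. ∠PAU = 62°  [UA∥SQ, corresponding at A]
2. ∠AUP = 29°  [△PUA]
3. ∠AUS = 151°  [linear pair at U on PS]
4. ∠QSU = 29°  [UA∥SQ, co-interior at S–U]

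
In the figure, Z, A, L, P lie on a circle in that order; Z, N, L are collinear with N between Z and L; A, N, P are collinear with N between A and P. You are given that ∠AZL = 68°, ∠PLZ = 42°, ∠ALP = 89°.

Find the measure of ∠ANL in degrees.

∠ANL = 110°

1. ∠PAZ = 42°  [same arc ZP]
2. ∠ANZ = 70°  [△ZNA]
3. ∠ANL = 110°  [linear pair at N on ZL]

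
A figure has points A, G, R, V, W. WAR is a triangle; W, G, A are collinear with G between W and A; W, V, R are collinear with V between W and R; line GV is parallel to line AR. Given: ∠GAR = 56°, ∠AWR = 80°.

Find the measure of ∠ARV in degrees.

1. ∠RAW = 56°  [G on ray AW]
2. ∠ARW = 44°  [△WAR]
3. ∠ARV = 44°  [V on ray RW]

∠ARV = 44°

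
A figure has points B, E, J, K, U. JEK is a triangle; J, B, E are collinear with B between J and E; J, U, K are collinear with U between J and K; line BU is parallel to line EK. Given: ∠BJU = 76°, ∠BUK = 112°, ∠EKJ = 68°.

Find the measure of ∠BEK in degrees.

∠BEK = 36°

1. ∠EJK = 76°  [B on JE, U on JK]
2. ∠JEK = 36°  [△JEK]
3. ∠BEK = 36°  [B on ray EJ]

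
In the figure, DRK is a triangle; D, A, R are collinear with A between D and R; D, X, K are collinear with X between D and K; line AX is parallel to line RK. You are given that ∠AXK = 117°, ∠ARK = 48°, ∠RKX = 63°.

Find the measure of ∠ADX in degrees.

∠ADX = 69°

1. ∠DRK = 48°  [A on ray RD]
2. ∠DKR = 63°  [X on ray KD]
3. ∠KDR = 69°  [△DRK]
4. ∠ADX = 69°  [A on DR, X on DK]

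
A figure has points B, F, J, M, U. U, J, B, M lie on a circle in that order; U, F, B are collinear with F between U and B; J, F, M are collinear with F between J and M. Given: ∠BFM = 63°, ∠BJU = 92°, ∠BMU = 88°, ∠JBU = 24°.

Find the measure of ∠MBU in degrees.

∠MBU = 53°

1. ∠JFU = 63°  [vertical angles at F]
2. ∠BUJ = 64°  [△UJB]
3. ∠MJU = 53°  [△UFJ]
4. ∠MBU = 53°  [same arc UM]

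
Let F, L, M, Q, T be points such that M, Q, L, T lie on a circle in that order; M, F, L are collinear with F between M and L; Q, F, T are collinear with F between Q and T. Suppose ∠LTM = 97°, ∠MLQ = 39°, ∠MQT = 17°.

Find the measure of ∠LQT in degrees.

1. ∠LQM = 83°  [cyclic MQLT, opposite ∠Q+∠T]
2. ∠MTQ = 39°  [same arc MQ]
3. ∠LMQ = 58°  [△MQL]
4. ∠QMT = 124°  [△MQT]
5. ∠LTQ = 58°  [same arc QL]
6. ∠QLT = 56°  [cyclic MQLT, opposite ∠M+∠L]
7. ∠LQT = 66°  [△QLT]

∠LQT = 66°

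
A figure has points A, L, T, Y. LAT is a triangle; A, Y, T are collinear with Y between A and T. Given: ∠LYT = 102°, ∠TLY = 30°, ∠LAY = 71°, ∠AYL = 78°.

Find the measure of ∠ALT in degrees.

1. ∠LTY = 48°  [△LYT]
2. ∠LAT = 71°  [Y on ray AT]
3. ∠ATL = 48°  [Y on ray TA]
4. ∠ALT = 61°  [△LAT]

∠ALT = 61°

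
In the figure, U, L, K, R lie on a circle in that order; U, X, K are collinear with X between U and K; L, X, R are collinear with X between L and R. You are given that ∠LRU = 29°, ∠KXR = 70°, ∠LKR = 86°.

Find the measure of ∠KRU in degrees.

∠KRU = 82°

1. ∠RXU = 110°  [linear pair at X on UK]
2. ∠LUR = 94°  [cyclic ULKR, opposite ∠U+∠K]
3. ∠KUR = 41°  [△UXR]
4. ∠RLU = 57°  [△ULR]
5. ∠RKU = 57°  [same arc UR]
6. ∠KRU = 82°  [△UKR]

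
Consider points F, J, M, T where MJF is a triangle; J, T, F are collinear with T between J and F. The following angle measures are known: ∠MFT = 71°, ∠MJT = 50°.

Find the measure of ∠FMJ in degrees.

1. ∠JFM = 71°  [T on ray FJ]
2. ∠FJM = 50°  [T on ray JF]
3. ∠FMJ = 59°  [△MJF]

∠FMJ = 59°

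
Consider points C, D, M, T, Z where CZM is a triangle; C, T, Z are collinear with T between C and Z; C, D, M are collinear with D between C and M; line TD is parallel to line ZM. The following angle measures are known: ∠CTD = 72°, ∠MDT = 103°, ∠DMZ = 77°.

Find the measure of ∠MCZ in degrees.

1. ∠CZM = 72°  [TD∥ZM, corresponding at T]
2. ∠CMZ = 77°  [D on ray MC]
3. ∠MCZ = 31°  [△CZM]

∠MCZ = 31°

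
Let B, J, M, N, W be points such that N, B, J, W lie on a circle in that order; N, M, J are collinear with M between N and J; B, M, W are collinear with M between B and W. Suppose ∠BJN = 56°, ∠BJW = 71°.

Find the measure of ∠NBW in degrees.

∠NBW = 15°

1. ∠BWN = 56°  [same arc NB]
2. ∠BNW = 109°  [cyclic NBJW, opposite ∠N+∠J]
3. ∠NBW = 15°  [△NBW]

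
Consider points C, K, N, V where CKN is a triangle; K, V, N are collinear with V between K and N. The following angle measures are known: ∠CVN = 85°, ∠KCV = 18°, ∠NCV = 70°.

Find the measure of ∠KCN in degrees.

1. ∠CNV = 25°  [△CVN]
2. ∠CVK = 95°  [linear pair at V on KN]
3. ∠CKV = 67°  [△CKV]
4. ∠CNK = 25°  [V on ray NK]
5. ∠CKN = 67°  [V on ray KN]
6. ∠KCN = 88°  [△CKN]

∠KCN = 88°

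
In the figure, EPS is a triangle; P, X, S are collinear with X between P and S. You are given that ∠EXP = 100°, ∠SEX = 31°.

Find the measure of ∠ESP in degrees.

1. ∠EXS = 80°  [linear pair at X on PS]
2. ∠ESX = 69°  [△EXS]
3. ∠ESP = 69°  [X on ray SP]

∠ESP = 69°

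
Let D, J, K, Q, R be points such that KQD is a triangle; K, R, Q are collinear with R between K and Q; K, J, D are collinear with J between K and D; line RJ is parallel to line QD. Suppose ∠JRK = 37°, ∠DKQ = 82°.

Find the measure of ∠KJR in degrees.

1. ∠DQK = 37°  [RJ∥QD, corresponding at R]
2. ∠KDQ = 61°  [△KQD]
3. ∠KJR = 61°  [RJ∥QD, corresponding at J]

∠KJR = 61°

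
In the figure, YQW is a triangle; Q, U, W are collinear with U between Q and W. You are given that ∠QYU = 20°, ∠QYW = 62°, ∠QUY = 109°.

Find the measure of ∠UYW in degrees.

1. ∠UQY = 51°  [△YQU]
2. ∠WUY = 71°  [linear pair at U on QW]
3. ∠WQY = 51°  [U on ray QW]
4. ∠QWY = 67°  [△YQW]
5. ∠UWY = 67°  [U on ray WQ]
6. ∠UYW = 42°  [△YUW]

∠UYW = 42°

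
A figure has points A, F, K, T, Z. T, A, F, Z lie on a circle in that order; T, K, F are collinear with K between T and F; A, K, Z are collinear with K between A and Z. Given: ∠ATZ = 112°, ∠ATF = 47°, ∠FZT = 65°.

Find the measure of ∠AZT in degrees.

1. ∠FAT = 115°  [cyclic TAFZ, opposite ∠A+∠Z]
2. ∠AFT = 18°  [△TAF]
3. ∠AZT = 18°  [same arc TA]

∠AZT = 18°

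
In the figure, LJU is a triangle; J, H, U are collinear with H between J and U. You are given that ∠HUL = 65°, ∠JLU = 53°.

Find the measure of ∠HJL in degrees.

∠HJL = 62°

1. ∠JUL = 65°  [H on ray UJ]
2. ∠LJU = 62°  [△LJU]
3. ∠HJL = 62°  [H on ray JU]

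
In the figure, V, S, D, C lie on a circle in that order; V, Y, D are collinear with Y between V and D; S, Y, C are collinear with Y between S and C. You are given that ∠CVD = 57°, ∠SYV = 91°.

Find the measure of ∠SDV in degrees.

∠SDV = 34°

1. ∠CSD = 57°  [same arc DC]
2. ∠DYS = 89°  [linear pair at Y on VD]
3. ∠SDV = 34°  [△SYD]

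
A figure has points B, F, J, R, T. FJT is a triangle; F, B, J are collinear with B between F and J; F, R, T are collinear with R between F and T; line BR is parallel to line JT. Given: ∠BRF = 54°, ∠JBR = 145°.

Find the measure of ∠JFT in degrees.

∠JFT = 91°

1. ∠FBR = 35°  [linear pair at B on FJ]
2. ∠BFR = 91°  [△FBR]
3. ∠JFT = 91°  [B on FJ, R on FT]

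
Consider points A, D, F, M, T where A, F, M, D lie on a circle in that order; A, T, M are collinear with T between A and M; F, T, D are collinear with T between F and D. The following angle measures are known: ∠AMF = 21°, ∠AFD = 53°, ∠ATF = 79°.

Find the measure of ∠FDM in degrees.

∠FDM = 48°

1. ∠AMD = 53°  [same arc AD]
2. ∠DTM = 79°  [vertical angles at T]
3. ∠FDM = 48°  [△MTD]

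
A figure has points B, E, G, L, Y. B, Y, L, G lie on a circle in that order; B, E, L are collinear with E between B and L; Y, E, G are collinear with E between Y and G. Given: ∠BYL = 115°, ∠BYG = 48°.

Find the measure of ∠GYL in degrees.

1. ∠BGL = 65°  [cyclic BYLG, opposite ∠Y+∠G]
2. ∠BLG = 48°  [same arc BG]
3. ∠GBL = 67°  [△BLG]
4. ∠GYL = 67°  [same arc LG]

∠GYL = 67°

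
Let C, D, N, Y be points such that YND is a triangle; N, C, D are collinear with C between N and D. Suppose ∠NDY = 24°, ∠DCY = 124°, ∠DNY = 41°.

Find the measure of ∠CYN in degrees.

1. ∠NCY = 56°  [linear pair at C on ND]
2. ∠CNY = 41°  [C on ray ND]
3. ∠CYN = 83°  [△YNC]

∠CYN = 83°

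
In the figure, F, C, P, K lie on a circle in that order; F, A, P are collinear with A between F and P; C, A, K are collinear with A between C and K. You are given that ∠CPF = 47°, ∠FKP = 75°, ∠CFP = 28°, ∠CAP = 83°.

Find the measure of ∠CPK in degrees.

∠CPK = 102°

1. ∠KCP = 50°  [△CAP]
2. ∠CKP = 28°  [same arc CP]
3. ∠CPK = 102°  [△CPK]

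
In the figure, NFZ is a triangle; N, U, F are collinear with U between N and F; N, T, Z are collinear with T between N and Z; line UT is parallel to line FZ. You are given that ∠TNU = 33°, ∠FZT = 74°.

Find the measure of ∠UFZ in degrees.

∠UFZ = 73°

1. ∠FNZ = 33°  [U on NF, T on NZ]
2. ∠FZN = 74°  [T on ray ZN]
3. ∠NFZ = 73°  [△NFZ]
4. ∠UFZ = 73°  [U on ray FN]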